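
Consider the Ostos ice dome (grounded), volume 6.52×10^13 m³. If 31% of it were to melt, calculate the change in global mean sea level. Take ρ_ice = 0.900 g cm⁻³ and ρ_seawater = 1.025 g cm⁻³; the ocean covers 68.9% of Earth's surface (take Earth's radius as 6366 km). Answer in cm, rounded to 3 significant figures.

Ostos: 0.31 × 6.52×10^13 m³ × (900/1025) = 1.775×10^13 m³ of water.
Spread over 3.51×10^14 m² of ocean, Δh = 1.775×10^13 / 3.51×10^14 = 0.0506 m = 5.06 cm.

≈ 5.06 cm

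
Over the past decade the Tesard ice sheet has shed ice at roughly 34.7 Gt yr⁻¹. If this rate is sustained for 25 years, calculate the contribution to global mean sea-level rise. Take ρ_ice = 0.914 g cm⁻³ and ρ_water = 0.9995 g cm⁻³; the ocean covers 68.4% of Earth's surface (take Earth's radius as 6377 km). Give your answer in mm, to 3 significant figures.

≈ 2.48 mm

Total mass lost = 34.7 Gt/yr × 25 yr = 867.5 Gt = 8.675×10^14 kg.
ρ_w = 0.9995 g cm⁻³ = 999.5 kg m⁻³, so water volume = 8.675×10^14 / 999.5 = 8.679×10^11 m³.
Δh = 8.679×10^11 / 3.50×10^14 = 2.48×10^-3 m = 2.48 mm.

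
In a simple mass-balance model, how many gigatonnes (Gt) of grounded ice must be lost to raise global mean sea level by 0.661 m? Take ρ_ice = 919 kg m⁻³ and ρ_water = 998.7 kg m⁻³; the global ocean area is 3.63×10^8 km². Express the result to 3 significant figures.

Required water volume = Δh × A = 0.661 m × 3.63×10^14 m² = 2.399×10^14 m³.
ρ_w = 998.7 kg m⁻³, so the mass of water = 2.399×10^14 m³ × 998.7 kg m⁻³ = 2.396×10^17 kg = 2.40×10^5 Gt (and the same mass of ice, by conservation).

≈ 2.40×10^5 Gt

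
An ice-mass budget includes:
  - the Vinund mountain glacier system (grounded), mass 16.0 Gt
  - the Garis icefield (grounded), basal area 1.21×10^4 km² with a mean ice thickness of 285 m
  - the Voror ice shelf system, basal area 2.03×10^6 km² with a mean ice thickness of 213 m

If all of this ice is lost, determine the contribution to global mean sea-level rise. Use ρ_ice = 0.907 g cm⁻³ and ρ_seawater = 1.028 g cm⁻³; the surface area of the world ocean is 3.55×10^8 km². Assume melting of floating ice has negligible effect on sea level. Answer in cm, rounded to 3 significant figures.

≈ 0.861 cm

Vinund: 16.0 Gt = 1.600×10^13 kg; dividing by ρ_w = 1.028 g cm⁻³ = 1028 kg m⁻³ gives 1.556×10^10 m³ of water.
Garis: ice volume = 1.21×10^4 km² × 285 m = 3448 km³; 3448 × (907/1028) = 3043 km³ of water.
The Voror ice shelf system is floating and already displaces its own weight of water, so its melt adds essentially nothing to sea level.
Total added water ≈ 3.058×10^12 m³ over 3.55×10^14 m² → Δh = 8.61×10^-3 m = 0.861 cm.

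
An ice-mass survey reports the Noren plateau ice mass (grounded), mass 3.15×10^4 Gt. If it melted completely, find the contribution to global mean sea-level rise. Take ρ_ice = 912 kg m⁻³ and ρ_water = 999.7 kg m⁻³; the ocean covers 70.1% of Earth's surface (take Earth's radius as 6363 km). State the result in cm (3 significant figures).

Noren: 3.15×10^4 Gt = 3.150×10^16 kg; dividing by ρ_w = 999.7 kg m⁻³ gives 3.151×10^13 m³ of water.
Spread over 3.57×10^14 m² of ocean, Δh = 3.151×10^13 / 3.57×10^14 = 0.0883 m = 8.83 cm.

≈ 8.83 cm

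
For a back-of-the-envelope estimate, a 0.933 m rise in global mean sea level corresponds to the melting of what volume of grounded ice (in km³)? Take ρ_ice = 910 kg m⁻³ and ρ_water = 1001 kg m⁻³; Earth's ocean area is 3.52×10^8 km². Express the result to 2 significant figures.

≈ 3.6×10^5 km³

Required water volume = Δh × A = 0.933 m × 3.52×10^14 m² = 3.284×10^14 m³ = 3.284×10^5 km³.
Ice volume = water volume × ρ_w/ρ_ice = 3.284×10^5 × 1001/910 = 3.6×10^5 km³.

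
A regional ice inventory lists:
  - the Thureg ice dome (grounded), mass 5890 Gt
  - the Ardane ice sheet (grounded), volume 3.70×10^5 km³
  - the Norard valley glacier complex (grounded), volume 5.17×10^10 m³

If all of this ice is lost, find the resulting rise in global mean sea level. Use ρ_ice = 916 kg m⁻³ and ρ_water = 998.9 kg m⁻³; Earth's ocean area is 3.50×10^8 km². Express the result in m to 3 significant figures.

≈ 0.986 m

Thureg: 5890 Gt = 5.890×10^15 kg; dividing by ρ_w = 998.9 kg m⁻³ gives 5.896×10^12 m³ of water.
Ardane: 3.70×10^5 km³ × (916/998.9) = 3.393×10^5 km³ of water.
Norard: 5.17×10^10 m³ × (916/998.9) = 4.741×10^10 m³ of water.
Total added water ≈ 3.452×10^14 m³ over 3.50×10^14 m² → Δh = 0.986 m.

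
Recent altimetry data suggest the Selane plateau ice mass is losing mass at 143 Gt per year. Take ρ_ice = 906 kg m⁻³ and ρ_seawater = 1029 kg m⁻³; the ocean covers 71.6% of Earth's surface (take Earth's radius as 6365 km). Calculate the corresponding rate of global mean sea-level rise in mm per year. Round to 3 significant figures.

ρ_w = 1029 kg m⁻³. Annual water volume added = 143 Gt / ρ_w = 1.430×10^14 kg / 1029 kg m⁻³ = 1.390×10^11 m³.
Δh per year = 1.390×10^11 / 3.65×10^14 = 3.81×10^-4 m = 0.381 mm.

≈ 0.381 mm/yr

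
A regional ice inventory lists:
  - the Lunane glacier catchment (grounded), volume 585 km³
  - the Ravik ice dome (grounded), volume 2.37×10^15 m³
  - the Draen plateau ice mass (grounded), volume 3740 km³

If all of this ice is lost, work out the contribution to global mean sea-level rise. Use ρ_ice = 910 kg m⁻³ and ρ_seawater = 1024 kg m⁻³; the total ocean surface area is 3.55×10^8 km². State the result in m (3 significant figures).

≈ 5.94 m

Lunane: 585 km³ × (910/1024) = 519.9 km³ of water.
Ravik: 2.37×10^15 m³ × (910/1024) = 2.106×10^15 m³ of water.
Draen: 3740 km³ × (910/1024) = 3324 km³ of water.
Total added water ≈ 2.110×10^15 m³ over 3.55×10^14 m² → Δh = 5.94 m.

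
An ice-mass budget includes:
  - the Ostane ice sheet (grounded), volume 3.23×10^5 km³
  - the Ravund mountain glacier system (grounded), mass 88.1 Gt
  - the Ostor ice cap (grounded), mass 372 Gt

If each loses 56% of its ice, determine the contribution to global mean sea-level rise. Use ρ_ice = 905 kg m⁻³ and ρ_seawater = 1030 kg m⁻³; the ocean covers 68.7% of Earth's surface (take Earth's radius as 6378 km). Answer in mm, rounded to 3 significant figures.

≈ 453 mm

Ostane: 0.56 × 3.23×10^5 km³ × (905/1030) = 1.589×10^5 km³ of water.
Ravund: 0.56 × 88.1 Gt = 4.934×10^13 kg; dividing by ρ_w = 1030 kg m⁻³ gives 4.790×10^10 m³ of water.
Ostor: 0.56 × 372 Gt = 2.083×10^14 kg; dividing by ρ_w = 1030 kg m⁻³ gives 2.023×10^11 m³ of water.
Total added water ≈ 1.592×10^14 m³ over 3.51×10^14 m² → Δh = 0.453 m = 453 mm.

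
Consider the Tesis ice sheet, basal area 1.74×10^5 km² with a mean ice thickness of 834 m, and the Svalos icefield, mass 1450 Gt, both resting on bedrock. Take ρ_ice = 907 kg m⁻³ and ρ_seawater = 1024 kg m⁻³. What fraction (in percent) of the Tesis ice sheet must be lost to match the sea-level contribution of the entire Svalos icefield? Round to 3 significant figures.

≈ 1.10 %

Equal sea-level rise means equal mass of meltwater, i.e. equal mass of ice lost.
Ice mass of Svalos: 1.450×10^15 kg; ice mass of Tesis: 1.316×10^17 kg.
Fraction required = 1.450×10^15 / 1.316×10^17 = 0.0110 → 1.10 %.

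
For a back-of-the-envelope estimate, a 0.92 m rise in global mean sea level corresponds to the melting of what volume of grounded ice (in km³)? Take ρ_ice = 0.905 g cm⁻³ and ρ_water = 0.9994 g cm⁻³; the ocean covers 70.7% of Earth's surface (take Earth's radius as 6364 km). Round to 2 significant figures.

≈ 3.7×10^5 km³

Required water volume = Δh × A = 0.92 m × 3.60×10^14 m² = 3.310×10^14 m³ = 3.310×10^5 km³.
Ice volume = water volume × ρ_w/ρ_ice = 3.310×10^5 × 999.4/905 = 3.7×10^5 km³.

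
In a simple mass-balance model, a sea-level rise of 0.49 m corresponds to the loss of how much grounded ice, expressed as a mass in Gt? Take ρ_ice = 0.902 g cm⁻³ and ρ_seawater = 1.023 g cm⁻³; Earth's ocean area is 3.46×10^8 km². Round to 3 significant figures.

Required water volume = Δh × A = 0.49 m × 3.46×10^14 m² = 1.695×10^14 m³.
ρ_w = 1.023 g cm⁻³ = 1023 kg m⁻³, so the mass of water = 1.695×10^14 m³ × 1023 kg m⁻³ = 1.734×10^17 kg = 1.73×10^5 Gt (and the same mass of ice, by conservation).

≈ 1.73×10^5 Gt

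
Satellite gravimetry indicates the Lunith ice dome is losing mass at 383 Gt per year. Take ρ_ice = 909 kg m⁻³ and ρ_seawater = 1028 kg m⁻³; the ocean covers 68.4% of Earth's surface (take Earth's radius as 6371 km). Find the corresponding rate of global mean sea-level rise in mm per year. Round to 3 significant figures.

≈ 1.07 mm/yr

ρ_w = 1028 kg m⁻³. Annual water volume added = 383 Gt / ρ_w = 3.830×10^14 kg / 1028 kg m⁻³ = 3.726×10^11 m³.
Δh per year = 3.726×10^11 / 3.49×10^14 = 1.07×10^-3 m = 1.07 mm.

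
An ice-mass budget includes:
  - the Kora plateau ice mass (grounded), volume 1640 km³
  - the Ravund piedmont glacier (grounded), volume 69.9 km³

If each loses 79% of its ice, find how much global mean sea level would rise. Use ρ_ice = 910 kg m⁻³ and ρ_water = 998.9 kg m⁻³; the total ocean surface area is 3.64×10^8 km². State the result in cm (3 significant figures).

Kora: 0.79 × 1640 km³ × (910/998.9) = 1180 km³ of water.
Ravund: 0.79 × 69.9 km³ × (910/998.9) = 50.31 km³ of water.
Total added water ≈ 1.231×10^12 m³ over 3.64×10^14 m² → Δh = 3.38×10^-3 m = 0.338 cm.

≈ 0.338 cm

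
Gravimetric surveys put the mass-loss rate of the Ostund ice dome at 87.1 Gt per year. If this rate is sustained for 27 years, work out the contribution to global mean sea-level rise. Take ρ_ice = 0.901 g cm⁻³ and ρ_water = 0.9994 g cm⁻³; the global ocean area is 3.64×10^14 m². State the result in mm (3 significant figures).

Total mass lost = 87.1 Gt/yr × 27 yr = 2352 Gt = 2.352×10^15 kg.
ρ_w = 0.9994 g cm⁻³ = 999.4 kg m⁻³, so water volume = 2.352×10^15 / 999.4 = 2.353×10^12 m³.
Δh = 2.353×10^12 / 3.64×10^14 = 6.46×10^-3 m = 6.46 mm.

≈ 6.46 mm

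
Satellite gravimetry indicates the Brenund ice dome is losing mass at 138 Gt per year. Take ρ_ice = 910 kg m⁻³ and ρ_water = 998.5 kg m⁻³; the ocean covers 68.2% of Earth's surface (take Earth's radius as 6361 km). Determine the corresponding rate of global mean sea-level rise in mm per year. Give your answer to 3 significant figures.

ρ_w = 998.5 kg m⁻³. Annual water volume added = 138 Gt / ρ_w = 1.380×10^14 kg / 998.5 kg m⁻³ = 1.382×10^11 m³.
Δh per year = 1.382×10^11 / 3.47×10^14 = 3.99×10^-4 m = 0.399 mm.

≈ 0.399 mm/yr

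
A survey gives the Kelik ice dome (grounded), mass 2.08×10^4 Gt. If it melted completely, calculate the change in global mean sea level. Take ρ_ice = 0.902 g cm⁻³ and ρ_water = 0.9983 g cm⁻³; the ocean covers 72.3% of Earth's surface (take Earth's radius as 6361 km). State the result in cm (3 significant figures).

≈ 5.67 cm

Kelik: 2.08×10^4 Gt = 2.080×10^16 kg; dividing by ρ_w = 0.9983 g cm⁻³ = 998.3 kg m⁻³ gives 2.084×10^13 m³ of water.
Spread over 3.68×10^14 m² of ocean, Δh = 2.084×10^13 / 3.68×10^14 = 0.0567 m = 5.67 cm.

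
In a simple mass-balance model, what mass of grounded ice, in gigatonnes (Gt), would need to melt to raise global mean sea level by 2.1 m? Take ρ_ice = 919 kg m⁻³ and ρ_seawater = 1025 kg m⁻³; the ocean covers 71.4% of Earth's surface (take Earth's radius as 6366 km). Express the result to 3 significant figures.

Required water volume = Δh × A = 2.1 m × 3.64×10^14 m² = 7.636×10^14 m³.
ρ_w = 1025 kg m⁻³, so the mass of water = 7.636×10^14 m³ × 1025 kg m⁻³ = 7.827×10^17 kg = 7.83×10^5 Gt (and the same mass of ice, by conservation).

≈ 7.83×10^5 Gt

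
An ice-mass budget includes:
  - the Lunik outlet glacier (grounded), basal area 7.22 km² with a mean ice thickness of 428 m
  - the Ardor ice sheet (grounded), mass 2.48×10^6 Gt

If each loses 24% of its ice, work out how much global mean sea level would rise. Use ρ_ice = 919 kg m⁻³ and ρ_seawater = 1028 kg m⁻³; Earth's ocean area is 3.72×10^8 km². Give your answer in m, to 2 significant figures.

Lunik: ice volume = 7.22 km² × 428 m = 3.090 km³; 0.24 × 3.090 × (919/1028) = 0.6630 km³ of water.
Ardor: 0.24 × 2.48×10^6 Gt = 5.952×10^17 kg; dividing by ρ_w = 1028 kg m⁻³ gives 5.790×10^14 m³ of water.
Total added water ≈ 5.790×10^14 m³ over 3.72×10^14 m² → Δh = 1.56 m.

≈ 1.6 m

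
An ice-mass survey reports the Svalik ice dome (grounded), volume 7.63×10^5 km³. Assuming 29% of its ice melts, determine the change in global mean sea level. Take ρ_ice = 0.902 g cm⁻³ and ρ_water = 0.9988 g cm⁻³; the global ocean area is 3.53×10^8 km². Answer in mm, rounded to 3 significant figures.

≈ 566 mm

Svalik: 0.29 × 7.63×10^5 km³ × (902/998.8) = 1.998×10^5 km³ of water.
Spread over 3.53×10^14 m² of ocean, Δh = 1.998×10^14 / 3.53×10^14 = 0.566 m = 566 mm.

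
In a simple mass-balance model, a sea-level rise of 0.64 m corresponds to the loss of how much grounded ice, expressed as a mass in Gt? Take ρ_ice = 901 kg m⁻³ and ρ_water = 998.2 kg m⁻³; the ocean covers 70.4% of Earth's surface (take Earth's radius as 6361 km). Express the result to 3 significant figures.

≈ 2.29×10^5 Gt

Required water volume = Δh × A = 0.64 m × 3.58×10^14 m² = 2.291×10^14 m³.
ρ_w = 998.2 kg m⁻³, so the mass of water = 2.291×10^14 m³ × 998.2 kg m⁻³ = 2.287×10^17 kg = 2.29×10^5 Gt (and the same mass of ice, by conservation).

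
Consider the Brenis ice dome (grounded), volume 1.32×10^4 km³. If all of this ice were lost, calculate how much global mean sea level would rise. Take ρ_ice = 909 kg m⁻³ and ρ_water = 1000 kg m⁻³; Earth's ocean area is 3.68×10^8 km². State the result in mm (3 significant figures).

Brenis: 1.32×10^4 km³ × (909/1000) = 1.200×10^4 km³ of water.
Spread over 3.68×10^14 m² of ocean, Δh = 1.200×10^13 / 3.68×10^14 = 0.0326 m = 32.6 mm.

≈ 32.6 mm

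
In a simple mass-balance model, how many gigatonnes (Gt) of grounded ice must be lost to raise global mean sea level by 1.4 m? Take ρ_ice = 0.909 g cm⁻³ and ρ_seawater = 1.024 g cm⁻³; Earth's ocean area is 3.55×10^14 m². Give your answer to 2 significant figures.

≈ 5.1×10^5 Gt

Required water volume = Δh × A = 1.4 m × 3.55×10^14 m² = 4.970×10^14 m³.
ρ_w = 1.024 g cm⁻³ = 1024 kg m⁻³, so the mass of water = 4.970×10^14 m³ × 1024 kg m⁻³ = 5.089×10^17 kg = 5.1×10^5 Gt (and the same mass of ice, by conservation).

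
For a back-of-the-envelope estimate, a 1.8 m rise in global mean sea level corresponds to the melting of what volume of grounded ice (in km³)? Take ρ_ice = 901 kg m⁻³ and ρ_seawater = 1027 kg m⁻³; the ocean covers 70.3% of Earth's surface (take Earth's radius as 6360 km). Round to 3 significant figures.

Required water volume = Δh × A = 1.8 m × 3.57×10^14 m² = 6.432×10^14 m³ = 6.432×10^5 km³.
Ice volume = water volume × ρ_w/ρ_ice = 6.432×10^5 × 1027/901 = 7.33×10^5 km³.

≈ 7.33×10^5 km³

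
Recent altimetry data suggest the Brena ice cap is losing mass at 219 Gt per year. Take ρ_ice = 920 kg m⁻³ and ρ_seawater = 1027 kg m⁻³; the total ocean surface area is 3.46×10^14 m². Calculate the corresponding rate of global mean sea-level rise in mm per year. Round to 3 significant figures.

≈ 0.616 mm/yr

ρ_w = 1027 kg m⁻³. Annual water volume added = 219 Gt / ρ_w = 2.190×10^14 kg / 1027 kg m⁻³ = 2.132×10^11 m³.
Δh per year = 2.132×10^11 / 3.46×10^14 = 6.16×10^-4 m = 0.616 mm.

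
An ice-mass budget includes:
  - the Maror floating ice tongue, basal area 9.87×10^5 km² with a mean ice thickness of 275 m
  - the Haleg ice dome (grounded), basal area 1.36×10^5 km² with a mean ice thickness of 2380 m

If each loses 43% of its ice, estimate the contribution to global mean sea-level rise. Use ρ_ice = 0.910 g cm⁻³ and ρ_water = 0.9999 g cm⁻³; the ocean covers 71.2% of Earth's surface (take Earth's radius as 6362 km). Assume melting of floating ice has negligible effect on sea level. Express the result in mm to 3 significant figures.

≈ 350 mm

The Maror floating ice tongue is floating and already displaces its own weight of water, so its melt adds essentially nothing to sea level.
Haleg: ice volume = 1.36×10^5 km² × 2380 m = 3.237×10^5 km³; 0.43 × 3.237×10^5 × (910/999.9) = 1.267×10^5 km³ of water.
Total added water ≈ 1.267×10^14 m³ over 3.62×10^14 m² → Δh = 0.350 m = 350 mm.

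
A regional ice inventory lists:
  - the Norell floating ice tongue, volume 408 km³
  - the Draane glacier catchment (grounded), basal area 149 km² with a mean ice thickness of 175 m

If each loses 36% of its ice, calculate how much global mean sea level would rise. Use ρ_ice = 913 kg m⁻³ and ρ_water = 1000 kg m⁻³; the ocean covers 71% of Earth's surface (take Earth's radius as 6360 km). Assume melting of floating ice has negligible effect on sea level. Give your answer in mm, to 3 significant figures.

≈ 0.0237 mm

The Norell floating ice tongue is floating and already displaces its own weight of water, so its melt adds essentially nothing to sea level.
Draane: ice volume = 149 km² × 175 m = 26.07 km³; 0.36 × 26.07 × (913/1000) = 8.570 km³ of water.
Total added water ≈ 8.570×10^9 m³ over 3.61×10^14 m² → Δh = 2.37×10^-5 m = 0.0237 mm.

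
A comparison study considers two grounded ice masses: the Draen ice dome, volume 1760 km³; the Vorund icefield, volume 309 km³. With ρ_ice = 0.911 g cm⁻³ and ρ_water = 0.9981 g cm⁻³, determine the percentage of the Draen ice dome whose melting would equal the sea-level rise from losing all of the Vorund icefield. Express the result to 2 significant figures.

≈ 18 %

Equal sea-level rise means equal mass of meltwater, i.e. equal mass of ice lost.
Ice mass of Vorund: 2.815×10^14 kg; ice mass of Draen: 1.603×10^15 kg.
Fraction required = 2.815×10^14 / 1.603×10^15 = 0.176 → 18 %.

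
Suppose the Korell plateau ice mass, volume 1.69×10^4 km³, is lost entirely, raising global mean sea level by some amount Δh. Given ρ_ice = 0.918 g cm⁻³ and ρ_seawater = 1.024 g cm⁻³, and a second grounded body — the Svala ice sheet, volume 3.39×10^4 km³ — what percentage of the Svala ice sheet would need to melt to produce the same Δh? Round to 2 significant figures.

≈ 50 %

Equal sea-level rise means equal mass of meltwater, i.e. equal mass of ice lost.
Ice mass of Korell: 1.551×10^16 kg; ice mass of Svala: 3.112×10^16 kg.
Fraction required = 1.551×10^16 / 3.112×10^16 = 0.499 → 50 %.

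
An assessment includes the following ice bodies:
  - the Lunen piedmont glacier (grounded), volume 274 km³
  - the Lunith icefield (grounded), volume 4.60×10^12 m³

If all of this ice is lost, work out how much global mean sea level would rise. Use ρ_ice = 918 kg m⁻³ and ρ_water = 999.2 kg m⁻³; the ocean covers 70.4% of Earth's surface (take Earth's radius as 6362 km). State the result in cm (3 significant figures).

≈ 1.25 cm

Lunen: 274 km³ × (918/999.2) = 251.7 km³ of water.
Lunith: 4.60×10^12 m³ × (918/999.2) = 4.226×10^12 m³ of water.
Total added water ≈ 4.478×10^12 m³ over 3.58×10^14 m² → Δh = 0.0125 m = 1.25 cm.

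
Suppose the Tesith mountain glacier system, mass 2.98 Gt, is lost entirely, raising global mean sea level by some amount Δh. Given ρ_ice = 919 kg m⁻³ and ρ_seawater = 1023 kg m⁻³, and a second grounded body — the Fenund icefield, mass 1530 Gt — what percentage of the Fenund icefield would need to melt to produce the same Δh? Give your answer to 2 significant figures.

Equal sea-level rise means equal mass of meltwater, i.e. equal mass of ice lost.
Ice mass of Tesith: 2.980×10^12 kg; ice mass of Fenund: 1.530×10^15 kg.
Fraction required = 2.980×10^12 / 1.530×10^15 = 1.95×10^-3 → 0.19 %.

≈ 0.19 %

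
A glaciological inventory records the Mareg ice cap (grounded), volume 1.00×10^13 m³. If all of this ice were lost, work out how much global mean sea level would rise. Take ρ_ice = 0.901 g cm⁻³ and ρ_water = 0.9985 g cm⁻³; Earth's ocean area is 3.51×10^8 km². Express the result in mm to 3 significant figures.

Mareg: 1.00×10^13 m³ × (901/998.5) = 9.024×10^12 m³ of water.
Spread over 3.51×10^14 m² of ocean, Δh = 9.024×10^12 / 3.51×10^14 = 0.0257 m = 25.7 mm.

≈ 25.7 mm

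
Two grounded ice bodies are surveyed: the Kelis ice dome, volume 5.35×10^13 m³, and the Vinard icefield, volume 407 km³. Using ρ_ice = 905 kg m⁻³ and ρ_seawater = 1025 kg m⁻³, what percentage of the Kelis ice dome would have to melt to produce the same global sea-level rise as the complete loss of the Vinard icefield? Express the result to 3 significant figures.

≈ 0.761 %

Equal sea-level rise means equal mass of meltwater, i.e. equal mass of ice lost.
Ice mass of Vinard: 3.683×10^14 kg; ice mass of Kelis: 4.842×10^16 kg.
Fraction required = 3.683×10^14 / 4.842×10^16 = 7.61×10^-3 → 0.761 %.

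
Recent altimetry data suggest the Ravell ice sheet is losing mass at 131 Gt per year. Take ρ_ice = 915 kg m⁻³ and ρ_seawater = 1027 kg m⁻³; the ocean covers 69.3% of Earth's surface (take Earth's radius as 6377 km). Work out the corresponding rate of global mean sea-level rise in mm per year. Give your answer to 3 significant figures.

≈ 0.360 mm/yr

ρ_w = 1027 kg m⁻³. Annual water volume added = 131 Gt / ρ_w = 1.310×10^14 kg / 1027 kg m⁻³ = 1.276×10^11 m³.
Δh per year = 1.276×10^11 / 3.54×10^14 = 3.60×10^-4 m = 0.360 mm.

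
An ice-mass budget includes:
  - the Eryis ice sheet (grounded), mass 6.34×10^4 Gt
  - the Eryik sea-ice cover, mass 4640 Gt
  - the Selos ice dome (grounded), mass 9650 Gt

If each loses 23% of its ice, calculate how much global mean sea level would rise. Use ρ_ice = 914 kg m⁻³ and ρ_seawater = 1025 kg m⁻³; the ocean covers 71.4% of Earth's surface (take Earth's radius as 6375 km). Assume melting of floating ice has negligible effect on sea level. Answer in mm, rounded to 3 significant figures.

≈ 45.0 mm

Eryis: 0.23 × 6.34×10^4 Gt = 1.458×10^16 kg; dividing by ρ_w = 1025 kg m⁻³ gives 1.423×10^13 m³ of water.
The Eryik sea-ice cover is floating and already displaces its own weight of water, so its melt adds essentially nothing to sea level.
Selos: 0.23 × 9650 Gt = 2.220×10^15 kg; dividing by ρ_w = 1025 kg m⁻³ gives 2.165×10^12 m³ of water.
Total added water ≈ 1.639×10^13 m³ over 3.65×10^14 m² → Δh = 0.0450 m = 45.0 mm.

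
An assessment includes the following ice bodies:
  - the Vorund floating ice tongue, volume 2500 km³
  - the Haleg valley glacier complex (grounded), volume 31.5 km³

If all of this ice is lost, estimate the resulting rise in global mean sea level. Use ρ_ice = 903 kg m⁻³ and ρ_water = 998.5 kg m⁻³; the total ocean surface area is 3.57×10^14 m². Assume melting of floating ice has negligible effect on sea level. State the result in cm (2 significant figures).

The Vorund floating ice tongue is floating and already displaces its own weight of water, so its melt adds essentially nothing to sea level.
Haleg: 31.5 km³ × (903/998.5) = 28.49 km³ of water.
Total added water ≈ 2.849×10^10 m³ over 3.57×10^14 m² → Δh = 7.98×10^-5 m = 8.0×10^-3 cm.

≈ 8.0×10^-3 cm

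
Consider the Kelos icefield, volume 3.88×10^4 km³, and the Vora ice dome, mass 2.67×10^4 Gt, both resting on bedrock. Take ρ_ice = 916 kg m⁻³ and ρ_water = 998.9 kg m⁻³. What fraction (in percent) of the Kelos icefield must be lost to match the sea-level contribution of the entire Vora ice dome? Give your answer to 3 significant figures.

Equal sea-level rise means equal mass of meltwater, i.e. equal mass of ice lost.
Ice mass of Vora: 2.670×10^16 kg; ice mass of Kelos: 3.554×10^16 kg.
Fraction required = 2.670×10^16 / 3.554×10^16 = 0.751 → 75.1 %.

≈ 75.1 %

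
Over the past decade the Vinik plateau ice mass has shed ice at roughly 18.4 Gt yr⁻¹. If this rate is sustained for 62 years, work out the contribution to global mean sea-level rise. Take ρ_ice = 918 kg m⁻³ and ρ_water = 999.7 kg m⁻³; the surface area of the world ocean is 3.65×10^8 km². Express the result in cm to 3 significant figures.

≈ 0.313 cm

Total mass lost = 18.4 Gt/yr × 62 yr = 1141 Gt = 1.141×10^15 kg.
ρ_w = 999.7 kg m⁻³, so water volume = 1.141×10^15 / 999.7 = 1.141×10^12 m³.
Δh = 1.141×10^12 / 3.65×10^14 = 3.13×10^-3 m = 0.313 cm.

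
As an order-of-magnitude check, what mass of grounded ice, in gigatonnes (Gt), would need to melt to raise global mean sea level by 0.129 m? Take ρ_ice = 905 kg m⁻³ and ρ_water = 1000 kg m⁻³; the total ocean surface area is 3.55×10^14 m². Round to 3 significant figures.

≈ 4.58×10^4 Gt

Required water volume = Δh × A = 0.129 m × 3.55×10^14 m² = 4.580×10^13 m³.
ρ_w = 1000 kg m⁻³, so the mass of water = 4.580×10^13 m³ × 1000 kg m⁻³ = 4.580×10^16 kg = 4.58×10^4 Gt (and the same mass of ice, by conservation).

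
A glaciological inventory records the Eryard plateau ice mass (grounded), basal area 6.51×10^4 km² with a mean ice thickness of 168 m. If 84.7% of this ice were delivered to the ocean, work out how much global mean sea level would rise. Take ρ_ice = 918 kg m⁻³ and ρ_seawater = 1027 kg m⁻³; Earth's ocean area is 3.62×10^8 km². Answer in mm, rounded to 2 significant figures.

Eryard: ice volume = 6.51×10^4 km² × 168 m = 1.094×10^4 km³; 0.847 × 1.094×10^4 × (918/1027) = 8280 km³ of water.
Spread over 3.62×10^14 m² of ocean, Δh = 8.280×10^12 / 3.62×10^14 = 0.0229 m = 23 mm.

≈ 23 mm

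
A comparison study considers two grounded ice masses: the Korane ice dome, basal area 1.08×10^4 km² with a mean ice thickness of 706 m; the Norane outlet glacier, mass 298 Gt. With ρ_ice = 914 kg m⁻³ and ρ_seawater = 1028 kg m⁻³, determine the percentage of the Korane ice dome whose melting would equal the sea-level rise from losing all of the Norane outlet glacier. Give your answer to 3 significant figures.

Equal sea-level rise means equal mass of meltwater, i.e. equal mass of ice lost.
Ice mass of Norane: 2.980×10^14 kg; ice mass of Korane: 6.969×10^15 kg.
Fraction required = 2.980×10^14 / 6.969×10^15 = 0.0428 → 4.28 %.

≈ 4.28 %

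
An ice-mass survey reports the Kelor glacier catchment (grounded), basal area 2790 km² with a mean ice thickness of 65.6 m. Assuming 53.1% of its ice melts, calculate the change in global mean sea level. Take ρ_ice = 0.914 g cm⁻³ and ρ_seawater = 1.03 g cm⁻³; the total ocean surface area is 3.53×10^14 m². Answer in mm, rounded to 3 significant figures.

≈ 0.244 mm

Kelor: ice volume = 2790 km² × 65.6 m = 183.0 km³; 0.531 × 183.0 × (914/1030) = 86.24 km³ of water.
Spread over 3.53×10^14 m² of ocean, Δh = 8.624×10^10 / 3.53×10^14 = 2.44×10^-4 m = 0.244 mm.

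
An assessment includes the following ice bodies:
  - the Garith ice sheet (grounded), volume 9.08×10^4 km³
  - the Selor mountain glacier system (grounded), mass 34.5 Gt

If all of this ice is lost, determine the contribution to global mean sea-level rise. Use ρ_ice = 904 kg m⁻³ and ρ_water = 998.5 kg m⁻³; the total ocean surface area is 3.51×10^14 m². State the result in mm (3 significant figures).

≈ 234 mm

Garith: 9.08×10^4 km³ × (904/998.5) = 8.221×10^4 km³ of water.
Selor: 34.5 Gt = 3.450×10^13 kg; dividing by ρ_w = 998.5 kg m⁻³ gives 3.455×10^10 m³ of water.
Total added water ≈ 8.224×10^13 m³ over 3.51×10^14 m² → Δh = 0.234 m = 234 mm.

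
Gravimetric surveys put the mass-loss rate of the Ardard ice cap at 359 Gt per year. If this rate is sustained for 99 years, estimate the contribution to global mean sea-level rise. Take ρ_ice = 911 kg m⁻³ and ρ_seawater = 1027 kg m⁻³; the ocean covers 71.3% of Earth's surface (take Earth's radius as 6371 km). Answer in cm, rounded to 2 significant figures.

≈ 9.5 cm

Total mass lost = 359 Gt/yr × 99 yr = 3.554×10^4 Gt = 3.554×10^16 kg.
ρ_w = 1027 kg m⁻³, so water volume = 3.554×10^16 / 1027 = 3.461×10^13 m³.
Δh = 3.461×10^13 / 3.64×10^14 = 0.0952 m = 9.5 cm.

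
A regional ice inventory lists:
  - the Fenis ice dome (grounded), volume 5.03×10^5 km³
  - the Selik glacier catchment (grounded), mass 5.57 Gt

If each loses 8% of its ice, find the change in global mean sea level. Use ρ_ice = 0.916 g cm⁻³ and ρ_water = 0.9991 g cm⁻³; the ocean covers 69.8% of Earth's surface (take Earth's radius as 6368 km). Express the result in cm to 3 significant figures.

Fenis: 0.08 × 5.03×10^5 km³ × (916/999.1) = 3.689×10^4 km³ of water.
Selik: 0.08 × 5.57 Gt = 4.456×10^11 kg; dividing by ρ_w = 0.9991 g cm⁻³ = 999.1 kg m⁻³ gives 4.460×10^8 m³ of water.
Total added water ≈ 3.689×10^13 m³ over 3.56×10^14 m² → Δh = 0.104 m = 10.4 cm.

≈ 10.4 cm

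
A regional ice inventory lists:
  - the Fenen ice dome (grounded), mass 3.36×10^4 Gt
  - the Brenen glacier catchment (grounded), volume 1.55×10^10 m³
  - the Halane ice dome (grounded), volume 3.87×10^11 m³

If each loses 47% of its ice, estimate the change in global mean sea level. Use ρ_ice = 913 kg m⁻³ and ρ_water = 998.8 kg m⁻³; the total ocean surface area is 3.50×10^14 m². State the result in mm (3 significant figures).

Fenen: 0.47 × 3.36×10^4 Gt = 1.579×10^16 kg; dividing by ρ_w = 998.8 kg m⁻³ gives 1.581×10^13 m³ of water.
Brenen: 0.47 × 1.55×10^10 m³ × (913/998.8) = 6.659×10^9 m³ of water.
Halane: 0.47 × 3.87×10^11 m³ × (913/998.8) = 1.663×10^11 m³ of water.
Total added water ≈ 1.598×10^13 m³ over 3.50×10^14 m² → Δh = 0.0457 m = 45.7 mm.

≈ 45.7 mm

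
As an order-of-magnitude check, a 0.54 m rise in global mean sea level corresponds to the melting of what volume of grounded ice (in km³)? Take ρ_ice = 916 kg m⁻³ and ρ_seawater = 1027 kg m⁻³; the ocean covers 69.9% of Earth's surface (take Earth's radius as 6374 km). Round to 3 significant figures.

≈ 2.16×10^5 km³

Required water volume = Δh × A = 0.54 m × 3.57×10^14 m² = 1.927×10^14 m³ = 1.927×10^5 km³.
Ice volume = water volume × ρ_w/ρ_ice = 1.927×10^5 × 1027/916 = 2.16×10^5 km³.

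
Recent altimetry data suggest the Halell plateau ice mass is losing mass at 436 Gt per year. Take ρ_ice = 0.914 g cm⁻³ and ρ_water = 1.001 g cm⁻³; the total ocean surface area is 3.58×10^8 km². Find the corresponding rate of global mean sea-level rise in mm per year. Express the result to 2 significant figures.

≈ 1.2 mm/yr

ρ_w = 1.001 g cm⁻³ = 1001 kg m⁻³. Annual water volume added = 436 Gt / ρ_w = 4.360×10^14 kg / 1001 kg m⁻³ = 4.356×10^11 m³.
Δh per year = 4.356×10^11 / 3.58×10^14 = 1.22×10^-3 m = 1.2 mm.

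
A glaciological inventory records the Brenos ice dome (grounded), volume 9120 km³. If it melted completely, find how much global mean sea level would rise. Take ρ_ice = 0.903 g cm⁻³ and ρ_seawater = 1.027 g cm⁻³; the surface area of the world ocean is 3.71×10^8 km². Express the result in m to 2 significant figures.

≈ 0.022 m

Brenos: 9120 km³ × (903/1027) = 8019 km³ of water.
Spread over 3.71×10^14 m² of ocean, Δh = 8.019×10^12 / 3.71×10^14 = 0.0216 m.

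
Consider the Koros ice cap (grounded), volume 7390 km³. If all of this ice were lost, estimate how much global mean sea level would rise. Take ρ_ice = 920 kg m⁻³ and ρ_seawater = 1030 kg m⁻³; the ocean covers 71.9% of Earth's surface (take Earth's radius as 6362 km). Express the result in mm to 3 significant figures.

Koros: 7390 km³ × (920/1030) = 6601 km³ of water.
Spread over 3.66×10^14 m² of ocean, Δh = 6.601×10^12 / 3.66×10^14 = 0.0180 m = 18.0 mm.

≈ 18.0 mm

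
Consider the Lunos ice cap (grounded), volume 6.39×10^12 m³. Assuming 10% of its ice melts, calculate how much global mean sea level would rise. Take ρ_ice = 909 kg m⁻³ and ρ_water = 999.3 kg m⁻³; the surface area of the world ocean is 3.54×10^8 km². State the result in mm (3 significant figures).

≈ 1.64 mm

Lunos: 0.1 × 6.39×10^12 m³ × (909/999.3) = 5.813×10^11 m³ of water.
Spread over 3.54×10^14 m² of ocean, Δh = 5.813×10^11 / 3.54×10^14 = 1.64×10^-3 m = 1.64 mm.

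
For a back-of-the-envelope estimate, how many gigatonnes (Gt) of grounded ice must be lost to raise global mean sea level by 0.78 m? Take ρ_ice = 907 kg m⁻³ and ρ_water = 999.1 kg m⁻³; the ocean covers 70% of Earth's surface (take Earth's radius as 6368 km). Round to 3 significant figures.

Required water volume = Δh × A = 0.78 m × 3.57×10^14 m² = 2.782×10^14 m³.
ρ_w = 999.1 kg m⁻³, so the mass of water = 2.782×10^14 m³ × 999.1 kg m⁻³ = 2.780×10^17 kg = 2.78×10^5 Gt (and the same mass of ice, by conservation).

≈ 2.78×10^5 Gt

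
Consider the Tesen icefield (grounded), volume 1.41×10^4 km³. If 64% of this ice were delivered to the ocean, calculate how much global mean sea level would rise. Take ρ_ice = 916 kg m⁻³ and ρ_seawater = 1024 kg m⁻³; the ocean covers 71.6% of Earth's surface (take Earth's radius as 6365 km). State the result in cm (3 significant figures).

≈ 2.21 cm

Tesen: 0.64 × 1.41×10^4 km³ × (916/1024) = 8072 km³ of water.
Spread over 3.65×10^14 m² of ocean, Δh = 8.072×10^12 / 3.65×10^14 = 0.0221 m = 2.21 cm.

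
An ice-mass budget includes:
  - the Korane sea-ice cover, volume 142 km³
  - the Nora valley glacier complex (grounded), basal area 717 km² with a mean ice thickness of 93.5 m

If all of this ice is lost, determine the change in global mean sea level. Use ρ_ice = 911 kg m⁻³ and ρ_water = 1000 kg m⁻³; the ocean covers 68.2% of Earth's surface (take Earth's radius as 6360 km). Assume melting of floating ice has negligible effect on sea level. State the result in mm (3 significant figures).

≈ 0.176 mm

The Korane sea-ice cover is floating and already displaces its own weight of water, so its melt adds essentially nothing to sea level.
Nora: ice volume = 717 km² × 93.5 m = 67.04 km³; 67.04 × (911/1000) = 61.07 km³ of water.
Total added water ≈ 6.107×10^10 m³ over 3.47×10^14 m² → Δh = 1.76×10^-4 m = 0.176 mm.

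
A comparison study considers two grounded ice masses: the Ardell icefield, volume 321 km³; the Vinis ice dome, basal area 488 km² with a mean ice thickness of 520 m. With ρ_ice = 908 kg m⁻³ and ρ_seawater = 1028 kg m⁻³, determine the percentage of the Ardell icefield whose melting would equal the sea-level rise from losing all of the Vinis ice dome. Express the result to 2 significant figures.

≈ 79 %

Equal sea-level rise means equal mass of meltwater, i.e. equal mass of ice lost.
Ice mass of Vinis: 2.304×10^14 kg; ice mass of Ardell: 2.915×10^14 kg.
Fraction required = 2.304×10^14 / 2.915×10^14 = 0.791 → 79 %.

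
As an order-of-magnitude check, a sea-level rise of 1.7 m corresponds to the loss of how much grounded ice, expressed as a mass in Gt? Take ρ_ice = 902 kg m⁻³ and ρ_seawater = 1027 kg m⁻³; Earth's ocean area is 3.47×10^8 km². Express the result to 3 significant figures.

≈ 6.06×10^5 Gt

Required water volume = Δh × A = 1.7 m × 3.47×10^14 m² = 5.899×10^14 m³.
ρ_w = 1027 kg m⁻³, so the mass of water = 5.899×10^14 m³ × 1027 kg m⁻³ = 6.058×10^17 kg = 6.06×10^5 Gt (and the same mass of ice, by conservation).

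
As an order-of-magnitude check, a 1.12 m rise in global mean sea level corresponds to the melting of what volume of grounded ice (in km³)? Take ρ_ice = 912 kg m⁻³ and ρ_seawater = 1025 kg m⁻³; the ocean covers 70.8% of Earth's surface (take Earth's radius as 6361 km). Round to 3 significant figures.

≈ 4.53×10^5 km³

Required water volume = Δh × A = 1.12 m × 3.60×10^14 m² = 4.032×10^14 m³ = 4.032×10^5 km³.
Ice volume = water volume × ρ_w/ρ_ice = 4.032×10^5 × 1025/912 = 4.53×10^5 km³.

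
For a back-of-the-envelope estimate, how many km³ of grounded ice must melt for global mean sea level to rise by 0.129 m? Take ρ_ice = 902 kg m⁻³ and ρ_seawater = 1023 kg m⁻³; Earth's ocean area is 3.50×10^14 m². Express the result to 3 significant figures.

≈ 5.12×10^4 km³

Required water volume = Δh × A = 0.129 m × 3.50×10^14 m² = 4.515×10^13 m³ = 4.515×10^4 km³.
Ice volume = water volume × ρ_w/ρ_ice = 4.515×10^4 × 1023/902 = 5.12×10^4 km³.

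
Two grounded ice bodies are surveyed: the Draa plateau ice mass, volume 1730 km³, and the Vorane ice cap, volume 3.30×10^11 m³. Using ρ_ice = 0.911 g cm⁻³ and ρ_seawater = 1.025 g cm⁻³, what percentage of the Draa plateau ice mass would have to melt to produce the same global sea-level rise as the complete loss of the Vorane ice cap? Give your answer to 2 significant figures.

Equal sea-level rise means equal mass of meltwater, i.e. equal mass of ice lost.
Ice mass of Vorane: 3.006×10^14 kg; ice mass of Draa: 1.576×10^15 kg.
Fraction required = 3.006×10^14 / 1.576×10^15 = 0.191 → 19 %.

≈ 19 %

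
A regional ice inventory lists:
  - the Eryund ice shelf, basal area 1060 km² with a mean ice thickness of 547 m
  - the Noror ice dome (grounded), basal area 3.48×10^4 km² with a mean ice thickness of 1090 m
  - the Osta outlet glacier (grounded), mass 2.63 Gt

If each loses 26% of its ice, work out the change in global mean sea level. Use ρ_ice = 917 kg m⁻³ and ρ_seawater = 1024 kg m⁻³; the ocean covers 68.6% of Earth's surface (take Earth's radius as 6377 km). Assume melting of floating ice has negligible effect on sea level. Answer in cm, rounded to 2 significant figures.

≈ 2.5 cm

The Eryund ice shelf is floating and already displaces its own weight of water, so its melt adds essentially nothing to sea level.
Noror: ice volume = 3.48×10^4 km² × 1090 m = 3.793×10^4 km³; 0.26 × 3.793×10^4 × (917/1024) = 8832 km³ of water.
Osta: 0.26 × 2.63 Gt = 6.838×10^11 kg; dividing by ρ_w = 1024 kg m⁻³ gives 6.678×10^8 m³ of water.
Total added water ≈ 8.832×10^12 m³ over 3.51×10^14 m² → Δh = 0.0252 m = 2.5 cm.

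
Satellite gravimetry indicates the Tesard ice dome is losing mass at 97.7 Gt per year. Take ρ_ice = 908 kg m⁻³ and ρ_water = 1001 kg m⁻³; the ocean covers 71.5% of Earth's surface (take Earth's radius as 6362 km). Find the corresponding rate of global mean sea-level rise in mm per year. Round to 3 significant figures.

≈ 0.268 mm/yr

ρ_w = 1001 kg m⁻³. Annual water volume added = 97.7 Gt / ρ_w = 9.770×10^13 kg / 1001 kg m⁻³ = 9.760×10^10 m³.
Δh per year = 9.760×10^10 / 3.64×10^14 = 2.68×10^-4 m = 0.268 mm.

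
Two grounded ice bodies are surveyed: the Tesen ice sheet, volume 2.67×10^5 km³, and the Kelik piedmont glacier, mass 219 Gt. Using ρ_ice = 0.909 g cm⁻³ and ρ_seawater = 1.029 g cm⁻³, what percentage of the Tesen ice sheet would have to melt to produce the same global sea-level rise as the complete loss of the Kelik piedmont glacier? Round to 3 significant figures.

Equal sea-level rise means equal mass of meltwater, i.e. equal mass of ice lost.
Ice mass of Kelik: 2.190×10^14 kg; ice mass of Tesen: 2.427×10^17 kg.
Fraction required = 2.190×10^14 / 2.427×10^17 = 9.02×10^-4 → 0.0902 %.

≈ 0.0902 %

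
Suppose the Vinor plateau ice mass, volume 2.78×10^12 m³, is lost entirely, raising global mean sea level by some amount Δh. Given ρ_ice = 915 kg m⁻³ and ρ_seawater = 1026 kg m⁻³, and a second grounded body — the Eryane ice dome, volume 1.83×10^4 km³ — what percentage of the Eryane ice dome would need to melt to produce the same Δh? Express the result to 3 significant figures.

≈ 15.2 %

Equal sea-level rise means equal mass of meltwater, i.e. equal mass of ice lost.
Ice mass of Vinor: 2.544×10^15 kg; ice mass of Eryane: 1.674×10^16 kg.
Fraction required = 2.544×10^15 / 1.674×10^16 = 0.152 → 15.2 %.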